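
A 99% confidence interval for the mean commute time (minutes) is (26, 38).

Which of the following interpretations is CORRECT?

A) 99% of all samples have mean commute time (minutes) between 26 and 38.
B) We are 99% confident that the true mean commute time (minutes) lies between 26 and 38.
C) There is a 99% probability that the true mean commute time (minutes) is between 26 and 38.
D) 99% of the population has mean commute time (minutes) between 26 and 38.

A confidence interval represents our confidence in the procedure, not a probability statement about the parameter.

Key concept: If we repeated this sampling process many times and computed a 99% CI each time, about 99% of those intervals would contain the true population parameter.

For this specific interval (26, 38):
- Midpoint (point estimate): 32
- Margin of error: 6

The correct interpretation is the one stating confidence that the true parameter lies in the interval — option B.

B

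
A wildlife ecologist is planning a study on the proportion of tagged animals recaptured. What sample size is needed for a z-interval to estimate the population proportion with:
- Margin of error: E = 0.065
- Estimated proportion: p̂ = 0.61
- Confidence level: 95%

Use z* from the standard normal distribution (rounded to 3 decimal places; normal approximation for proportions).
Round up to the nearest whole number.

Using z* for proportion z-interval (normal approximation).

For 95% confidence, z* = 1.96 (from standard normal table)

Sample size formula for proportion z-interval: n = z*²p̂(1-p̂)/E²

n = 1.96² × 0.61 × 0.39 / 0.065²
  = 3.8416 × 0.2379 / 0.004225
  = 216.3116

Round up to the nearest whole number: n = 217

217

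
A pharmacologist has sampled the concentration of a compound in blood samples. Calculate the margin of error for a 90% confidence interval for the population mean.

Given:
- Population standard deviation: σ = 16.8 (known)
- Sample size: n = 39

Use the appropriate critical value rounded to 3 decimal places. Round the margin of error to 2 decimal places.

The population standard deviation σ is known, so use the z-interval margin of error formula.

For 90% confidence, z* = 1.645 (from standard normal table)

Margin of error formula for z-interval: E = z* × σ/√n

E = 1.645 × 16.8/√39
  = 1.645 × 2.690153
  = 4.4253

Rounded to 2 decimal places:

4.43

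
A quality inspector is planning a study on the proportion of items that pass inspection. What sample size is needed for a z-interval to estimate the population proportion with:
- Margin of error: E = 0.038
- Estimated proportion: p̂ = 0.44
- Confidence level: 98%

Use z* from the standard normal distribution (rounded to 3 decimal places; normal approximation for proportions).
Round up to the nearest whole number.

Using z* for proportion z-interval (normal approximation).

For 98% confidence, z* = 2.326 (from standard normal table)

Sample size formula for proportion z-interval: n = z*²p̂(1-p̂)/E²

n = 2.326² × 0.44 × 0.56 / 0.038²
  = 5.410276 × 0.2464 / 0.001444
  = 923.1939

Round up to the nearest whole number: n = 924

924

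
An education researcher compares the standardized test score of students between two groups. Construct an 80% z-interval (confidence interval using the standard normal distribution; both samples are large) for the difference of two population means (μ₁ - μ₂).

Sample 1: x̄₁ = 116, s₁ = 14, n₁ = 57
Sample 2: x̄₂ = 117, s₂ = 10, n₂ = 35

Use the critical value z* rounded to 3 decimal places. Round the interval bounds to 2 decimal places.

Both samples are large (n₁ = 57 ≥ 30, n₂ = 35 ≥ 30), so a z-interval for the difference of means applies.

Point estimate: x̄₁ - x̄₂ = 116 - 117 = -1

Standard error: SE = √(s₁²/n₁ + s₂²/n₂)
= √(14²/57 + 10²/35)
= √(3.438596 + 2.857143)
= 2.509131

For 80% confidence, z* = 1.282 (from standard normal table)
Margin of error: E = z* × SE = 1.282 × 2.509131 = 3.2167

Z-interval: (x̄₁ - x̄₂) ± E = -1 ± 3.2167 = (-4.2167, 2.2167)

Rounded to 2 decimal places:

(-4.22, 2.22)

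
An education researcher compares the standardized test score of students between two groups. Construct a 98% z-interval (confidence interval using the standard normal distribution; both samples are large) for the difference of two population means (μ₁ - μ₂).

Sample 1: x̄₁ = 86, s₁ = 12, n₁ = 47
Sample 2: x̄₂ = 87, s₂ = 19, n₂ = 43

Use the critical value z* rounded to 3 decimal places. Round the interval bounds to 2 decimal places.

Both samples are large (n₁ = 47 ≥ 30, n₂ = 43 ≥ 30), so a z-interval for the difference of means applies.

Point estimate: x̄₁ - x̄₂ = 86 - 87 = -1

Standard error: SE = √(s₁²/n₁ + s₂²/n₂)
= √(12²/47 + 19²/43)
= √(3.063830 + 8.395349)
= 3.385141

For 98% confidence, z* = 2.326 (from standard normal table)
Margin of error: E = z* × SE = 2.326 × 3.385141 = 7.8738

Z-interval: (x̄₁ - x̄₂) ± E = -1 ± 7.8738 = (-8.8738, 6.8738)

Rounded to 2 decimal places:

(-8.87, 6.87)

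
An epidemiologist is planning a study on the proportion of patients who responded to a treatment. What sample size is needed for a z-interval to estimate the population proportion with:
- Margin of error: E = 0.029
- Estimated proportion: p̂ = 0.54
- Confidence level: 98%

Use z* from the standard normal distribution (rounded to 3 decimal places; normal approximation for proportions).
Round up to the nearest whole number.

Using z* for proportion z-interval (normal approximation).

For 98% confidence, z* = 2.326 (from standard normal table)

Sample size formula for proportion z-interval: n = z*²p̂(1-p̂)/E²

n = 2.326² × 0.54 × 0.46 / 0.029²
  = 5.410276 × 0.2484 / 0.000841
  = 1597.9935

Round up to the nearest whole number: n = 1598

1598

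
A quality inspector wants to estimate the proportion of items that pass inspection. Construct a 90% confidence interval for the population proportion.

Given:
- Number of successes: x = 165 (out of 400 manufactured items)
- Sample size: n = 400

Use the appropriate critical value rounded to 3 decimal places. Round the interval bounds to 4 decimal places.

Sample proportion: p̂ = 165/400 = 0.412500

Check conditions for normal approximation:
  np̂ = 165 ≥ 10 ✓
  n(1-p̂) = 235 ≥ 10 ✓

The sample is large enough, so use a z-interval (normal approximation) for the proportion.

For 90% confidence, z* = 1.645 (from standard normal table)

Standard error: SE = √(p̂(1-p̂)/n) = √(0.412500×0.587500/400) = 0.02461421

Margin of error: E = z* × SE = 1.645 × 0.02461421 = 0.040490

Z-interval: p̂ ± E = 0.412500 ± 0.040490 = (0.372010, 0.452990)

Rounded to 4 decimal places:

(0.3720, 0.4530)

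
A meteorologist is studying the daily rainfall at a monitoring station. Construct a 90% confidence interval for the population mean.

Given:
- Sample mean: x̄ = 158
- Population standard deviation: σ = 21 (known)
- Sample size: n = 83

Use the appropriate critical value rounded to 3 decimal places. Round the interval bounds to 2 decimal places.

The population standard deviation σ is known, so use a z-interval (standard normal critical value).

For 90% confidence, z* = 1.645 (from standard normal table)

Standard error: SE = σ/√n = 21/√83 = 2.305049

Margin of error: E = z* × SE = 1.645 × 2.305049 = 3.7918

Z-interval: x̄ ± E = 158 ± 3.7918 = (154.2082, 161.7918)

Rounded to 2 decimal places:

(154.21, 161.79)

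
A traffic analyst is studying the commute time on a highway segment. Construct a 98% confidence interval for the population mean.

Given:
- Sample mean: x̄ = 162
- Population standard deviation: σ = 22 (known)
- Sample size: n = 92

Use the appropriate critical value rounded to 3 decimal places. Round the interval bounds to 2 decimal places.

The population standard deviation σ is known, so use a z-interval (standard normal critical value).

For 98% confidence, z* = 2.326 (from standard normal table)

Standard error: SE = σ/√n = 22/√92 = 2.2936586

Margin of error: E = z* × SE = 2.326 × 2.2936586 = 5.33505

Z-interval: x̄ ± E = 162 ± 5.33505 = (156.66495, 167.33505)

Rounded to 2 decimal places:

(156.66, 167.34)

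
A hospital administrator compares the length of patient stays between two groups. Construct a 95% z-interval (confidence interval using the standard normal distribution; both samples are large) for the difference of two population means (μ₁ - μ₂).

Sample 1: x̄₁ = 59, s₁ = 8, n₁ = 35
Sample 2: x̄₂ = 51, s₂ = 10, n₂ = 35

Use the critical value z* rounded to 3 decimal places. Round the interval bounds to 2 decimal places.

Both samples are large (n₁ = 35 ≥ 30, n₂ = 35 ≥ 30), so a z-interval for the difference of means applies.

Point estimate: x̄₁ - x̄₂ = 59 - 51 = 8

Standard error: SE = √(s₁²/n₁ + s₂²/n₂)
= √(8²/35 + 10²/35)
= √(1.828571 + 2.857143)
= 2.164651

For 95% confidence, z* = 1.96 (from standard normal table)
Margin of error: E = z* × SE = 1.96 × 2.164651 = 4.2427

Z-interval: (x̄₁ - x̄₂) ± E = 8 ± 4.2427 = (3.7573, 12.2427)

Rounded to 2 decimal places:

(3.76, 12.24)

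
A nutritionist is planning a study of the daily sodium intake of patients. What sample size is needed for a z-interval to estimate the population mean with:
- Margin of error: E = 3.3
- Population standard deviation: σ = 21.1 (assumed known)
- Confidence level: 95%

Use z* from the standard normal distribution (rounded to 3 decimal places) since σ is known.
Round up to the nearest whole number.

Using z* since population σ is known (z-interval formula).

For 95% confidence, z* = 1.96 (from standard normal table)

Sample size formula for z-interval: n = (z*σ/E)²

n = (1.96 × 21.1 / 3.3)²
  = (12.532121)²
  = 157.0541

Round up to the nearest whole number: n = 158

158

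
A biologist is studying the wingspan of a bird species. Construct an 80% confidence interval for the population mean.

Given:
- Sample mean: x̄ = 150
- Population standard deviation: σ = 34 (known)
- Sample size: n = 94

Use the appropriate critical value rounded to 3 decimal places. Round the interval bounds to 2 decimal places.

The population standard deviation σ is known, so use a z-interval (standard normal critical value).

For 80% confidence, z* = 1.282 (from standard normal table)

Standard error: SE = σ/√n = 34/√94 = 3.506832

Margin of error: E = z* × SE = 1.282 × 3.506832 = 4.4958

Z-interval: x̄ ± E = 150 ± 4.4958 = (145.5042, 154.4958)

Rounded to 2 decimal places:

(145.50, 154.50)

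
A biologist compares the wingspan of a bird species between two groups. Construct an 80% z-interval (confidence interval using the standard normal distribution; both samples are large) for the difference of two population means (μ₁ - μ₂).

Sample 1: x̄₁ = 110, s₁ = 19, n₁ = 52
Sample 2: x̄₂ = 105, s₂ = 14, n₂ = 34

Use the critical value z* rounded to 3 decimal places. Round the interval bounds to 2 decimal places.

Both samples are large (n₁ = 52 ≥ 30, n₂ = 34 ≥ 30), so a z-interval for the difference of means applies.

Point estimate: x̄₁ - x̄₂ = 110 - 105 = 5

Standard error: SE = √(s₁²/n₁ + s₂²/n₂)
= √(19²/52 + 14²/34)
= √(6.942308 + 5.764706)
= 3.564690

For 80% confidence, z* = 1.282 (from standard normal table)
Margin of error: E = z* × SE = 1.282 × 3.564690 = 4.5699

Z-interval: (x̄₁ - x̄₂) ± E = 5 ± 4.5699 = (0.4301, 9.5699)

Rounded to 2 decimal places:

(0.43, 9.57)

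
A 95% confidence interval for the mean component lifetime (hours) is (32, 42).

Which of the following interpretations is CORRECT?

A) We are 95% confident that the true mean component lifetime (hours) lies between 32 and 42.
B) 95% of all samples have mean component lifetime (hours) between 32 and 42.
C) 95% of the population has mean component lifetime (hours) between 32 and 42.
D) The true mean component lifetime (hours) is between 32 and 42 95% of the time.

A confidence interval represents our confidence in the procedure, not a probability statement about the parameter.

Key concept: If we repeated this sampling process many times and computed a 95% CI each time, about 95% of those intervals would contain the true population parameter.

For this specific interval (32, 42):
- Midpoint (point estimate): 37
- Margin of error: 5

The correct interpretation is the one stating confidence that the true parameter lies in the interval — option A.

A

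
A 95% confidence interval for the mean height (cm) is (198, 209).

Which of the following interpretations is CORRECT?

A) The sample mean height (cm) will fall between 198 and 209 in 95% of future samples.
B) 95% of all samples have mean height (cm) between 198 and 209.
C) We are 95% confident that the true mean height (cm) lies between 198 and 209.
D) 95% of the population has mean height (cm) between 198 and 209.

A confidence interval represents our confidence in the procedure, not a probability statement about the parameter.

Key concept: If we repeated this sampling process many times and computed a 95% CI each time, about 95% of those intervals would contain the true population parameter.

For this specific interval (198, 209):
- Midpoint (point estimate): 203.5
- Margin of error: 5.5

The correct interpretation is the one stating confidence that the true parameter lies in the interval — option C.

C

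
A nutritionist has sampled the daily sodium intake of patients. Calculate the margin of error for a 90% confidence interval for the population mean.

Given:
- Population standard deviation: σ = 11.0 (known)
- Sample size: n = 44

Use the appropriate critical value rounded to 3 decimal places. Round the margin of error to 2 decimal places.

The population standard deviation σ is known, so use the z-interval margin of error formula.

For 90% confidence, z* = 1.645 (from standard normal table)

Margin of error formula for z-interval: E = z* × σ/√n

E = 1.645 × 11.0/√44
  = 1.645 × 1.658312
  = 2.7279

Rounded to 2 decimal places:

2.73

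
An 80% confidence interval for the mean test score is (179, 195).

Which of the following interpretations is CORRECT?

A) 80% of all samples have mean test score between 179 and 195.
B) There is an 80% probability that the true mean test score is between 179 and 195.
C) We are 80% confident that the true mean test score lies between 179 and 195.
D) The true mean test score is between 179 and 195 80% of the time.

A confidence interval represents our confidence in the procedure, not a probability statement about the parameter.

Key concept: If we repeated this sampling process many times and computed an 80% CI each time, about 80% of those intervals would contain the true population parameter.

For this specific interval (179, 195):
- Midpoint (point estimate): 187
- Margin of error: 8

The correct interpretation is the one stating confidence that the true parameter lies in the interval — option C.

C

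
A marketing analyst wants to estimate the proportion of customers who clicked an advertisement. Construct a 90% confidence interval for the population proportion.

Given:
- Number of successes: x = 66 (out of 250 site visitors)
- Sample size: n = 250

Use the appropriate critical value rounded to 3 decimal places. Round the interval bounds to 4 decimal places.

Sample proportion: p̂ = 66/250 = 0.264000

Check conditions for normal approximation:
  np̂ = 66 ≥ 10 ✓
  n(1-p̂) = 184 ≥ 10 ✓

The sample is large enough, so use a z-interval (normal approximation) for the proportion.

For 90% confidence, z* = 1.645 (from standard normal table)

Standard error: SE = √(p̂(1-p̂)/n) = √(0.264000×0.736000/250) = 0.02787859

Margin of error: E = z* × SE = 1.645 × 0.02787859 = 0.045860

Z-interval: p̂ ± E = 0.264000 ± 0.045860 = (0.218140, 0.309860)

Rounded to 4 decimal places:

(0.2181, 0.3099)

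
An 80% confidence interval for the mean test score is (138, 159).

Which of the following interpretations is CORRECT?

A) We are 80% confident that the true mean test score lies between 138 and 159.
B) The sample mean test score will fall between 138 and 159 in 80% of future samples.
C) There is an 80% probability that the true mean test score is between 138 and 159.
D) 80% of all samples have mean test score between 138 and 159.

A confidence interval represents our confidence in the procedure, not a probability statement about the parameter.

Key concept: If we repeated this sampling process many times and computed an 80% CI each time, about 80% of those intervals would contain the true population parameter.

For this specific interval (138, 159):
- Midpoint (point estimate): 148.5
- Margin of error: 10.5

The correct interpretation is the one stating confidence that the true parameter lies in the interval — option A.

A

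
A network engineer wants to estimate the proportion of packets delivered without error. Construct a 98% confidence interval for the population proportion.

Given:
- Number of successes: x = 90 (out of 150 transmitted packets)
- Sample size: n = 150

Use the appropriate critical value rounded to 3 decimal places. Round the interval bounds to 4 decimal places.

Sample proportion: p̂ = 90/150 = 0.600000

Check conditions for normal approximation:
  np̂ = 90 ≥ 10 ✓
  n(1-p̂) = 60 ≥ 10 ✓

The sample is large enough, so use a z-interval (normal approximation) for the proportion.

For 98% confidence, z* = 2.326 (from standard normal table)

Standard error: SE = √(p̂(1-p̂)/n) = √(0.600000×0.400000/150) = 0.04000000

Margin of error: E = z* × SE = 2.326 × 0.04000000 = 0.093040

Z-interval: p̂ ± E = 0.600000 ± 0.093040 = (0.506960, 0.693040)

Rounded to 4 decimal places:

(0.5070, 0.6930)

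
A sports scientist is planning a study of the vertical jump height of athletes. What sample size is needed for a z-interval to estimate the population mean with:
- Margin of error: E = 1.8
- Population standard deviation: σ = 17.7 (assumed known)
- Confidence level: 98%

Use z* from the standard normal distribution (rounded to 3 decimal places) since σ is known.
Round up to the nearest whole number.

Using z* since population σ is known (z-interval formula).

For 98% confidence, z* = 2.326 (from standard normal table)

Sample size formula for z-interval: n = (z*σ/E)²

n = (2.326 × 17.7 / 1.8)²
  = (22.872333)²
  = 523.1436

Round up to the nearest whole number: n = 524

524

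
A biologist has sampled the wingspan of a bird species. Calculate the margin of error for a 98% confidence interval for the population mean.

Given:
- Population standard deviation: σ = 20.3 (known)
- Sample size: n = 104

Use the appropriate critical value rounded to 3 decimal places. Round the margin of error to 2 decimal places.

The population standard deviation σ is known, so use the z-interval margin of error formula.

For 98% confidence, z* = 2.326 (from standard normal table)

Margin of error formula for z-interval: E = z* × σ/√n

E = 2.326 × 20.3/√104
  = 2.326 × 1.990579
  = 4.6301

Rounded to 2 decimal places:

4.63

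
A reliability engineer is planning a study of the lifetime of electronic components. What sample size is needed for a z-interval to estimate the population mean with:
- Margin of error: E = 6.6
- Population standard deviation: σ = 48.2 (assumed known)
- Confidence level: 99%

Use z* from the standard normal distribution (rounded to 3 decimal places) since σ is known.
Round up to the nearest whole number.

Using z* since population σ is known (z-interval formula).

For 99% confidence, z* = 2.576 (from standard normal table)

Sample size formula for z-interval: n = (z*σ/E)²

n = (2.576 × 48.2 / 6.6)²
  = (18.812606)²
  = 353.9141

Round up to the nearest whole number: n = 354

354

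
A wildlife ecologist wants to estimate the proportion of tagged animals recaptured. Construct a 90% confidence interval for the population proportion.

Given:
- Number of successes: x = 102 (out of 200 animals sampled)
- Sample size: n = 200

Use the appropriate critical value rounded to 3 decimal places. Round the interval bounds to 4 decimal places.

Sample proportion: p̂ = 102/200 = 0.510000

Check conditions for normal approximation:
  np̂ = 102 ≥ 10 ✓
  n(1-p̂) = 98 ≥ 10 ✓

The sample is large enough, so use a z-interval (normal approximation) for the proportion.

For 90% confidence, z* = 1.645 (from standard normal table)

Standard error: SE = √(p̂(1-p̂)/n) = √(0.510000×0.490000/200) = 0.03534827

Margin of error: E = z* × SE = 1.645 × 0.03534827 = 0.058148

Z-interval: p̂ ± E = 0.510000 ± 0.058148 = (0.451852, 0.568148)

Rounded to 4 decimal places:

(0.4519, 0.5681)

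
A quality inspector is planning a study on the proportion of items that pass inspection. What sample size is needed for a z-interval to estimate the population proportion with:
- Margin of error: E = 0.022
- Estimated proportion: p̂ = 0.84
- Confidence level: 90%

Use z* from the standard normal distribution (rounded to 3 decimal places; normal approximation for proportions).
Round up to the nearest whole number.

Using z* for proportion z-interval (normal approximation).

For 90% confidence, z* = 1.645 (from standard normal table)

Sample size formula for proportion z-interval: n = z*²p̂(1-p̂)/E²

n = 1.645² × 0.84 × 0.16 / 0.022²
  = 2.706025 × 0.1344 / 0.000484
  = 751.4251

Round up to the nearest whole number: n = 752

752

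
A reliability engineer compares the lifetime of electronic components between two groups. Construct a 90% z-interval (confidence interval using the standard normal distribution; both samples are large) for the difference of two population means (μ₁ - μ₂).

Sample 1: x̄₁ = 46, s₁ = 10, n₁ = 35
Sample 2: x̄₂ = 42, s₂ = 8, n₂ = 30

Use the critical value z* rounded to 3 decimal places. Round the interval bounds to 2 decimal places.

Both samples are large (n₁ = 35 ≥ 30, n₂ = 30 ≥ 30), so a z-interval for the difference of means applies.

Point estimate: x̄₁ - x̄₂ = 46 - 42 = 4

Standard error: SE = √(s₁²/n₁ + s₂²/n₂)
= √(10²/35 + 8²/30)
= √(2.857143 + 2.133333)
= 2.233937

For 90% confidence, z* = 1.645 (from standard normal table)
Margin of error: E = z* × SE = 1.645 × 2.233937 = 3.6748

Z-interval: (x̄₁ - x̄₂) ± E = 4 ± 3.6748 = (0.3252, 7.6748)

Rounded to 2 decimal places:

(0.33, 7.67)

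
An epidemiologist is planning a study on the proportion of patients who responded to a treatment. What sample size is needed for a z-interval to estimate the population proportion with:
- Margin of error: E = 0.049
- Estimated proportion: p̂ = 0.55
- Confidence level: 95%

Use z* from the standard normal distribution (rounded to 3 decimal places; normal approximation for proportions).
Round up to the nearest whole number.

Using z* for proportion z-interval (normal approximation).

For 95% confidence, z* = 1.96 (from standard normal table)

Sample size formula for proportion z-interval: n = z*²p̂(1-p̂)/E²

n = 1.96² × 0.55 × 0.45 / 0.049²
  = 3.8416 × 0.2475 / 0.002401
  = 396 (exactly)

This is already a whole number, so no rounding up is needed: n = 396

396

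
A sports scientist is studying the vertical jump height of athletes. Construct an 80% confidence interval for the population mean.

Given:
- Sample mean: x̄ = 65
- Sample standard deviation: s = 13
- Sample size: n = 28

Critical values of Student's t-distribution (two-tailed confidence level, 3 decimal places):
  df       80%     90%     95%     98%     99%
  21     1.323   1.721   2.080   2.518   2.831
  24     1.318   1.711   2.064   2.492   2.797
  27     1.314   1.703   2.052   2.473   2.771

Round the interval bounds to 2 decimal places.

The population standard deviation σ is unknown (only the sample standard deviation s is given), so use a t-interval with df = n - 1 = 28 - 1 = 27.

For 80% confidence with df = 27, t* = 1.314 (from t-table)

Standard error: SE = s/√n = 13/√28 = 2.456769

Margin of error: E = t* × SE = 1.314 × 2.456769 = 3.2282

T-interval: x̄ ± E = 65 ± 3.2282 = (61.7718, 68.2282)

Rounded to 2 decimal places:

(61.77, 68.23)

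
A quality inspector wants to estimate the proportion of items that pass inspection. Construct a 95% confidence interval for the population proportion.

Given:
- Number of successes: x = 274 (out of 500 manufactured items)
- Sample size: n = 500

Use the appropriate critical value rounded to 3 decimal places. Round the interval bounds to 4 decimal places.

Sample proportion: p̂ = 274/500 = 0.548000

Check conditions for normal approximation:
  np̂ = 274 ≥ 10 ✓
  n(1-p̂) = 226 ≥ 10 ✓

The sample is large enough, so use a z-interval (normal approximation) for the proportion.

For 95% confidence, z* = 1.96 (from standard normal table)

Standard error: SE = √(p̂(1-p̂)/n) = √(0.548000×0.452000/500) = 0.02225740

Margin of error: E = z* × SE = 1.96 × 0.02225740 = 0.043625

Z-interval: p̂ ± E = 0.548000 ± 0.043625 = (0.504375, 0.591625)

Rounded to 4 decimal places:

(0.5044, 0.5916)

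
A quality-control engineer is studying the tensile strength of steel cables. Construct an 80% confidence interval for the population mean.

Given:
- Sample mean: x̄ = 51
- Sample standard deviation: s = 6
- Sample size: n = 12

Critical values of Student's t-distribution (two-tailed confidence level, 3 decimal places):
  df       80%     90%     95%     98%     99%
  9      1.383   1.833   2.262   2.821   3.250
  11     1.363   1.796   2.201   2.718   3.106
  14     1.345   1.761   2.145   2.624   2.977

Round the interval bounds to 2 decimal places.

The population standard deviation σ is unknown (only the sample standard deviation s is given), so use a t-interval with df = n - 1 = 12 - 1 = 11.

For 80% confidence with df = 11, t* = 1.363 (from t-table)

Standard error: SE = s/√n = 6/√12 = 1.732051

Margin of error: E = t* × SE = 1.363 × 1.732051 = 2.3608

T-interval: x̄ ± E = 51 ± 2.3608 = (48.6392, 53.3608)

Rounded to 2 decimal places:

(48.64, 53.36)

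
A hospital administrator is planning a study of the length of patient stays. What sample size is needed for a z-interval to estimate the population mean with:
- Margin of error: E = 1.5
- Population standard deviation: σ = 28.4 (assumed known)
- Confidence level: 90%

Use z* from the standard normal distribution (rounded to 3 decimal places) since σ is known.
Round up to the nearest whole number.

Using z* since population σ is known (z-interval formula).

For 90% confidence, z* = 1.645 (from standard normal table)

Sample size formula for z-interval: n = (z*σ/E)²

n = (1.645 × 28.4 / 1.5)²
  = (31.145333)²
  = 970.0318

Round up to the nearest whole number: n = 971

971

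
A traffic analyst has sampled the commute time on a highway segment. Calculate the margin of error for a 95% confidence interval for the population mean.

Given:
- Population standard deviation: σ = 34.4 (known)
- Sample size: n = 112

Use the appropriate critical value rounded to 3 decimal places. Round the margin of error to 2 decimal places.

The population standard deviation σ is known, so use the z-interval margin of error formula.

For 95% confidence, z* = 1.96 (from standard normal table)

Margin of error formula for z-interval: E = z* × σ/√n

E = 1.96 × 34.4/√112
  = 1.96 × 3.250494
  = 6.3710

Rounded to 2 decimal places:

6.37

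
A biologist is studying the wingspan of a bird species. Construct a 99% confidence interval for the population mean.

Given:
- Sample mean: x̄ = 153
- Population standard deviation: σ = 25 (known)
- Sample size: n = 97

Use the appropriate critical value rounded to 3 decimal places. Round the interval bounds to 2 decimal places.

The population standard deviation σ is known, so use a z-interval (standard normal critical value).

For 99% confidence, z* = 2.576 (from standard normal table)

Standard error: SE = σ/√n = 25/√97 = 2.538365

Margin of error: E = z* × SE = 2.576 × 2.538365 = 6.5388

Z-interval: x̄ ± E = 153 ± 6.5388 = (146.4612, 159.5388)

Rounded to 2 decimal places:

(146.46, 159.54)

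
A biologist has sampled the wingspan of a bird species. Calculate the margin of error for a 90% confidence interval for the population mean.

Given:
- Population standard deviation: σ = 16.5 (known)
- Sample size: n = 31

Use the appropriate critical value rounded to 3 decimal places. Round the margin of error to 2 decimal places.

The population standard deviation σ is known, so use the z-interval margin of error formula.

For 90% confidence, z* = 1.645 (from standard normal table)

Margin of error formula for z-interval: E = z* × σ/√n

E = 1.645 × 16.5/√31
  = 1.645 × 2.963487
  = 4.8749

Rounded to 2 decimal places:

4.87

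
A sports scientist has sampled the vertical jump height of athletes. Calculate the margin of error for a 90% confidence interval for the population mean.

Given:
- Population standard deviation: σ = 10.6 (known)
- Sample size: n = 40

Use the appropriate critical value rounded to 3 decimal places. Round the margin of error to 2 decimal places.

The population standard deviation σ is known, so use the z-interval margin of error formula.

For 90% confidence, z* = 1.645 (from standard normal table)

Margin of error formula for z-interval: E = z* × σ/√n

E = 1.645 × 10.6/√40
  = 1.645 × 1.676007
  = 2.7570

Rounded to 2 decimal places:

2.76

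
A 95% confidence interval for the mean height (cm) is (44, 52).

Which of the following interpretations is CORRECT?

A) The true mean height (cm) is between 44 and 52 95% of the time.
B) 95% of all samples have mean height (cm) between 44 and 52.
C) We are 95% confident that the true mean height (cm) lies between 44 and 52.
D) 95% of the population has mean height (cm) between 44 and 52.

A confidence interval represents our confidence in the procedure, not a probability statement about the parameter.

Key concept: If we repeated this sampling process many times and computed a 95% CI each time, about 95% of those intervals would contain the true population parameter.

For this specific interval (44, 52):
- Midpoint (point estimate): 48
- Margin of error: 4

The correct interpretation is the one stating confidence that the true parameter lies in the interval — option C.

C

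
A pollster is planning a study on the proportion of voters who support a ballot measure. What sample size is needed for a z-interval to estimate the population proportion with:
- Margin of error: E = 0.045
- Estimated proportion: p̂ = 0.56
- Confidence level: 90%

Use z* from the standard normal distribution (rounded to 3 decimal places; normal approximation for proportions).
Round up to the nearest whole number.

Using z* for proportion z-interval (normal approximation).

For 90% confidence, z* = 1.645 (from standard normal table)

Sample size formula for proportion z-interval: n = z*²p̂(1-p̂)/E²

n = 1.645² × 0.56 × 0.44 / 0.045²
  = 2.706025 × 0.2464 / 0.002025
  = 329.2664

Round up to the nearest whole number: n = 330

330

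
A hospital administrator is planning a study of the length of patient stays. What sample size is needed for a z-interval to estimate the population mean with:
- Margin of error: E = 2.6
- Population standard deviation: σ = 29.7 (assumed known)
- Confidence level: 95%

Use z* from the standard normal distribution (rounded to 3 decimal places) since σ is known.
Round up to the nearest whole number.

Using z* since population σ is known (z-interval formula).

For 95% confidence, z* = 1.96 (from standard normal table)

Sample size formula for z-interval: n = (z*σ/E)²

n = (1.96 × 29.7 / 2.6)²
  = (22.389231)²
  = 501.2777

Round up to the nearest whole number: n = 502

502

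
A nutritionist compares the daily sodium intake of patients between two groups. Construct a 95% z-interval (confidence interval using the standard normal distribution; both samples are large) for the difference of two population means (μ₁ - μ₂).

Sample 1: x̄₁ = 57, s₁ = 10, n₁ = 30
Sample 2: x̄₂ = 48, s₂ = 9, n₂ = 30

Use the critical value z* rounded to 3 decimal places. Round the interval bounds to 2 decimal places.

Both samples are large (n₁ = 30 ≥ 30, n₂ = 30 ≥ 30), so a z-interval for the difference of means applies.

Point estimate: x̄₁ - x̄₂ = 57 - 48 = 9

Standard error: SE = √(s₁²/n₁ + s₂²/n₂)
= √(10²/30 + 9²/30)
= √(3.333333 + 2.700000)
= 2.456284

For 95% confidence, z* = 1.96 (from standard normal table)
Margin of error: E = z* × SE = 1.96 × 2.456284 = 4.8143

Z-interval: (x̄₁ - x̄₂) ± E = 9 ± 4.8143 = (4.1857, 13.8143)

Rounded to 2 decimal places:

(4.19, 13.81)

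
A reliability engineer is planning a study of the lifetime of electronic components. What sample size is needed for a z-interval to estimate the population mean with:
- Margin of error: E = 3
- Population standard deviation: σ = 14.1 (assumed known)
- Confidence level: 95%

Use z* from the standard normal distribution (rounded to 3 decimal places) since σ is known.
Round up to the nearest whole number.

Using z* since population σ is known (z-interval formula).

For 95% confidence, z* = 1.96 (from standard normal table)

Sample size formula for z-interval: n = (z*σ/E)²

n = (1.96 × 14.1 / 3)²
  = (9.212000)²
  = 84.8609

Round up to the nearest whole number: n = 85

85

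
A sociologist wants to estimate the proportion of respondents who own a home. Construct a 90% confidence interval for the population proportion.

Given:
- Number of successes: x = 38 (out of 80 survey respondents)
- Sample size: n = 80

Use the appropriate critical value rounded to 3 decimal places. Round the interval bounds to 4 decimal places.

Sample proportion: p̂ = 38/80 = 0.475000

Check conditions for normal approximation:
  np̂ = 38 ≥ 10 ✓
  n(1-p̂) = 42 ≥ 10 ✓

The sample is large enough, so use a z-interval (normal approximation) for the proportion.

For 90% confidence, z* = 1.645 (from standard normal table)

Standard error: SE = √(p̂(1-p̂)/n) = √(0.475000×0.525000/80) = 0.05583178

Margin of error: E = z* × SE = 1.645 × 0.05583178 = 0.091843

Z-interval: p̂ ± E = 0.475000 ± 0.091843 = (0.383157, 0.566843)

Rounded to 4 decimal places:

(0.3832, 0.5668)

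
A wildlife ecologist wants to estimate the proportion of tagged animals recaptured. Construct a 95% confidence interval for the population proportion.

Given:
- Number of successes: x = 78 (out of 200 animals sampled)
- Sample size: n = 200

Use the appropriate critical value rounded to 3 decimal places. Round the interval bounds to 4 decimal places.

Sample proportion: p̂ = 78/200 = 0.390000

Check conditions for normal approximation:
  np̂ = 78 ≥ 10 ✓
  n(1-p̂) = 122 ≥ 10 ✓

The sample is large enough, so use a z-interval (normal approximation) for the proportion.

For 95% confidence, z* = 1.96 (from standard normal table)

Standard error: SE = √(p̂(1-p̂)/n) = √(0.390000×0.610000/200) = 0.03448913

Margin of error: E = z* × SE = 1.96 × 0.03448913 = 0.067599

Z-interval: p̂ ± E = 0.390000 ± 0.067599 = (0.322401, 0.457599)

Rounded to 4 decimal places:

(0.3224, 0.4576)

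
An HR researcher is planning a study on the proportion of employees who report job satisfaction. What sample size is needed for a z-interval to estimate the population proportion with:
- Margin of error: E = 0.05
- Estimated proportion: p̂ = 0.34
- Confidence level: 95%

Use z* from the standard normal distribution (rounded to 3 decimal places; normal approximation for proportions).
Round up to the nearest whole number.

Using z* for proportion z-interval (normal approximation).

For 95% confidence, z* = 1.96 (from standard normal table)

Sample size formula for proportion z-interval: n = z*²p̂(1-p̂)/E²

n = 1.96² × 0.34 × 0.66 / 0.05²
  = 3.8416 × 0.2244 / 0.0025
  = 344.8220

Round up to the nearest whole number: n = 345

345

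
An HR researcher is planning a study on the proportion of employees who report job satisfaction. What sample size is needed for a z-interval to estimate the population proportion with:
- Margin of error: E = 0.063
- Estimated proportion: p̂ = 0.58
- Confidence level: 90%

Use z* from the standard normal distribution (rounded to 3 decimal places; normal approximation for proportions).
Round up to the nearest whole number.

Using z* for proportion z-interval (normal approximation).

For 90% confidence, z* = 1.645 (from standard normal table)

Sample size formula for proportion z-interval: n = z*²p̂(1-p̂)/E²

n = 1.645² × 0.58 × 0.42 / 0.063²
  = 2.706025 × 0.2436 / 0.003969
  = 166.0841

Round up to the nearest whole number: n = 167

167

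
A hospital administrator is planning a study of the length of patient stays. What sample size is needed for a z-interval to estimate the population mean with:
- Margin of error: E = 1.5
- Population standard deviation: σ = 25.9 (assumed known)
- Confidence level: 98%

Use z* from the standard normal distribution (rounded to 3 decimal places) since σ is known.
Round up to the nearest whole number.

Using z* since population σ is known (z-interval formula).

For 98% confidence, z* = 2.326 (from standard normal table)

Sample size formula for z-interval: n = (z*σ/E)²

n = (2.326 × 25.9 / 1.5)²
  = (40.162267)²
  = 1613.0077

Round up to the nearest whole number: n = 1614

1614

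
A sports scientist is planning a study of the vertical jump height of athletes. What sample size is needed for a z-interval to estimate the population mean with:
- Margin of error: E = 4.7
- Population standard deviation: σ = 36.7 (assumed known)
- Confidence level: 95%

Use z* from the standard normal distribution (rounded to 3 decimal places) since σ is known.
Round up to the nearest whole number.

Using z* since population σ is known (z-interval formula).

For 95% confidence, z* = 1.96 (from standard normal table)

Sample size formula for z-interval: n = (z*σ/E)²

n = (1.96 × 36.7 / 4.7)²
  = (15.304681)²
  = 234.2333

Round up to the nearest whole number: n = 235

235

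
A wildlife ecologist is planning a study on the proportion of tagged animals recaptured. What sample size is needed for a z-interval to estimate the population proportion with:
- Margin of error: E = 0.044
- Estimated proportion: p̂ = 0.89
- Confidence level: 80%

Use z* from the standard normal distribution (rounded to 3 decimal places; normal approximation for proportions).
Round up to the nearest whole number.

Using z* for proportion z-interval (normal approximation).

For 80% confidence, z* = 1.282 (from standard normal table)

Sample size formula for proportion z-interval: n = z*²p̂(1-p̂)/E²

n = 1.282² × 0.89 × 0.11 / 0.044²
  = 1.643524 × 0.0979 / 0.001936
  = 83.1100

Round up to the nearest whole number: n = 84

84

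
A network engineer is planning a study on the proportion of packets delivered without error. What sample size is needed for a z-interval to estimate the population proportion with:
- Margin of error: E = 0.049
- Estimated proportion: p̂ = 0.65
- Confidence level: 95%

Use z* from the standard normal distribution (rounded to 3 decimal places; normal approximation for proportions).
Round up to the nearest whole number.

Using z* for proportion z-interval (normal approximation).

For 95% confidence, z* = 1.96 (from standard normal table)

Sample size formula for proportion z-interval: n = z*²p̂(1-p̂)/E²

n = 1.96² × 0.65 × 0.35 / 0.049²
  = 3.8416 × 0.2275 / 0.002401
  = 364 (exactly)

This is already a whole number, so no rounding up is needed: n = 364

364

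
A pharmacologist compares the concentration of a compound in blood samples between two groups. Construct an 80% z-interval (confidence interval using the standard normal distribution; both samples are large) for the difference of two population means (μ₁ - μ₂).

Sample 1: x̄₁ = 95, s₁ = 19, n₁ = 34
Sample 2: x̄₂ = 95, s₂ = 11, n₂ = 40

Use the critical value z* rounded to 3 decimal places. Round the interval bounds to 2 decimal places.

Both samples are large (n₁ = 34 ≥ 30, n₂ = 40 ≥ 30), so a z-interval for the difference of means applies.

Point estimate: x̄₁ - x̄₂ = 95 - 95 = 0

Standard error: SE = √(s₁²/n₁ + s₂²/n₂)
= √(19²/34 + 11²/40)
= √(10.617647 + 3.025000)
= 3.693595

For 80% confidence, z* = 1.282 (from standard normal table)
Margin of error: E = z* × SE = 1.282 × 3.693595 = 4.7352

Z-interval: (x̄₁ - x̄₂) ± E = 0 ± 4.7352 = (-4.7352, 4.7352)

Rounded to 2 decimal places:

(-4.74, 4.74)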